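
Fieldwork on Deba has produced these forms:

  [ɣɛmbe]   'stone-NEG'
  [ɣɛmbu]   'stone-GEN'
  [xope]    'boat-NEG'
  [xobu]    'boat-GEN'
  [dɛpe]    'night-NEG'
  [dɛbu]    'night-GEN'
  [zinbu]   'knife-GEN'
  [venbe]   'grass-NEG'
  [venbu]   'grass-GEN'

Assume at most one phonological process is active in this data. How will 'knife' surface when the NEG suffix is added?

The NEG morpheme has two allomorphs, [-be] and [-pe].
The GEN suffix, which begins with [b], is invariant after every stem; so [b] is not altered by any rule here.
The NEG suffix is therefore /-pe/ underlyingly, with post-nasal voicing: voiceless stops become voiced after a nasal.
After 'knife', which ends in a nasal, the suffix surfaces as [-be], giving [zinbe].

[zinbe]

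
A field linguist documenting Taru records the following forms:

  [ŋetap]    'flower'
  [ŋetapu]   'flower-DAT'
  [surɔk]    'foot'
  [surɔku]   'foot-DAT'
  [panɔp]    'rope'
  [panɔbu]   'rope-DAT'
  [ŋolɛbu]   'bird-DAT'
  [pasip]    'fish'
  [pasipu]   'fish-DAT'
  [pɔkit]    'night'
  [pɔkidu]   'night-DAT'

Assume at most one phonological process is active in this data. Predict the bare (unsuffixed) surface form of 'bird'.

The stem for 'rope' ends in [p] in [panɔp] but [b] in [panɔbu].
If /p/ were underlying and a rule turned it into [b] before the DAT suffix, 'fish' would also alternate; but it has [p] in both [pasip] and [pasipu].
So /b/ is underlying, and a rule of word-final obstruent devoicing — voiced obstruents become voiceless word-finally — gives [p].
The one attested form of 'bird', [ŋolɛbu], shows underlying /ŋolɛb/. Applying the same rule word-finally gives [ŋolɛp].

[ŋolɛp]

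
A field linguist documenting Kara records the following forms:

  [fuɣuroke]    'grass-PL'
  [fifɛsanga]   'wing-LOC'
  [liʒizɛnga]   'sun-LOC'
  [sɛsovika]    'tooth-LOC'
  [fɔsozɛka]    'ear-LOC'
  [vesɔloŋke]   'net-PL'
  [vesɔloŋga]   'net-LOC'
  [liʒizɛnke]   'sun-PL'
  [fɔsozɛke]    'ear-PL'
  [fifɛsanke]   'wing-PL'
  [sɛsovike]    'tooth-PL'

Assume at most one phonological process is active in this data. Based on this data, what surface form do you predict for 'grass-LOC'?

[fuɣuroka]

The LOC suffix surfaces as [-ga] and [-ka], depending on the final segment of the stem.
By contrast the PL suffix keeps its initial [k] throughout — that segment must be underlying.
The LOC suffix is therefore /-ga/ underlyingly, with post-vocalic devoicing: voiced stops become voiceless after a vowel.
After 'grass', which ends in a vowel, the suffix surfaces as [-ka], giving [fuɣuroka].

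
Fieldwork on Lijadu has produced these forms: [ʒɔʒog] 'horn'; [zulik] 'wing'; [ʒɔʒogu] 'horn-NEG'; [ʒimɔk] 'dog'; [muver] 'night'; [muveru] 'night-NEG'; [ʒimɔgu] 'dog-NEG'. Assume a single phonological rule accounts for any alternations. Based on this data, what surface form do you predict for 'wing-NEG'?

'dog' shows [k] ~ [g] at the end of the stem ([ʒimɔk] vs [ʒimɔgu]).
If /g/ were underlying and a rule turned it into [k] in isolation, 'horn' would also alternate; but it has [g] in both [ʒɔʒog] and [ʒɔʒogu].
The alternation reflects intervocalic voicing: voiceless stops become voiced between vowels. /k/ is underlying.
The one attested form of 'wing', [zulik], shows underlying /zulik/. Applying the same rule between vowels gives [zuligu].

[zuligu]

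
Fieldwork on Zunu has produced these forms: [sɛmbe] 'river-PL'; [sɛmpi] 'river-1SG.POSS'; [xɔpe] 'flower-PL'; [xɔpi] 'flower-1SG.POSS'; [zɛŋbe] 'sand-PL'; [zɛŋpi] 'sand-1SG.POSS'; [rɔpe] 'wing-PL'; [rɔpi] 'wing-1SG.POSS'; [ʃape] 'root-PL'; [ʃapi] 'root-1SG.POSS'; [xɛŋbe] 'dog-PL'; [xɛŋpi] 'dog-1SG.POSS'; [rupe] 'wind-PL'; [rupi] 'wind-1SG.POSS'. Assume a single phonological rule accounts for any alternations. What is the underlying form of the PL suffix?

The PL morpheme has two allomorphs, [-be] and [-pe].
The 1SG.POSS suffix, which begins with [p], is invariant after every stem; so [p] is not altered by any rule here.
The PL suffix is therefore /-be/ underlyingly, with post-vocalic devoicing: voiced stops become voiceless after a vowel.

/-be/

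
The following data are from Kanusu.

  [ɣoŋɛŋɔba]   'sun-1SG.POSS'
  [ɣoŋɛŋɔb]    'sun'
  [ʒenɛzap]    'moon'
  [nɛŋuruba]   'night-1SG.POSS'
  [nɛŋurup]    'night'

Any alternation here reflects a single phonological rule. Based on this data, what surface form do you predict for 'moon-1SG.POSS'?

[ʒenɛzaba]

'night' shows [b] ~ [p] at the end of the stem ([nɛŋuruba] vs [nɛŋurup]).
But 'sun' keeps [b] in both environments ([ɣoŋɛŋɔba], [ɣoŋɛŋɔb]), so there is no rule changing /b/ to [p] in isolation.
So /p/ is underlying, and a rule of intervocalic voicing — voiceless stops become voiced between vowels — gives [b].
The one attested form of 'moon', [ʒenɛzap], shows underlying /ʒenɛzap/. Applying the same rule between vowels gives [ʒenɛzaba].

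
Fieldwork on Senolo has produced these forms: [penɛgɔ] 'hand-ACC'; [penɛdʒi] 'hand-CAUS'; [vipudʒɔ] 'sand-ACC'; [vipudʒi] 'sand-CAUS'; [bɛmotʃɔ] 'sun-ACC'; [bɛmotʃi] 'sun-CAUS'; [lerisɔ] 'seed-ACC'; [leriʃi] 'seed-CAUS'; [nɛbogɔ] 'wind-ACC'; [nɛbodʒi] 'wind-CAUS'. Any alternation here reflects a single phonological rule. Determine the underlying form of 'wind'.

/nɛbog/

The root 'wind' surfaces as [nɛbogɔ] and [nɛbodʒi], with a stem-final [g] ~ [dʒ] alternation.
The stem 'sand' ([vipudʒɔ], [vipudʒi]) shows [dʒ] unchanged in both environments, so [dʒ] cannot be basic with [g] derived before the ACC suffix.
The underlying segment must be /g/; /g/ and /s/ become palato-alveolar [dʒ] and [ʃ] before a front vowel, yielding [dʒ] there.
Hence 'wind' is /nɛbog/ underlyingly.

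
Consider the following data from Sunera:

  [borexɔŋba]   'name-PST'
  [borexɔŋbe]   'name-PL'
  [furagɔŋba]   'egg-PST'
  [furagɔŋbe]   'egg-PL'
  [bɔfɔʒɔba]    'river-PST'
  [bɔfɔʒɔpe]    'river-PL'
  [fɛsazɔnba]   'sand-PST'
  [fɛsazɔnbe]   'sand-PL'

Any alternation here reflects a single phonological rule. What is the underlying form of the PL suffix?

The PL suffix surfaces as [-be] and [-pe], depending on the final segment of the stem.
By contrast the PST suffix keeps its initial [b] throughout — that segment must be underlying.
So the underlying form is /-pe/, and voiceless stops become voiced after a nasal.

/-pe/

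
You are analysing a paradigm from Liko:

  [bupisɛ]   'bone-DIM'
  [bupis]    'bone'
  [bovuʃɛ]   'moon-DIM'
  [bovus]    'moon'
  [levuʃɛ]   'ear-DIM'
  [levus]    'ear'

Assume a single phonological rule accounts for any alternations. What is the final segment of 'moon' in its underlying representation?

In [bovuʃɛ] and [bovus] the final segment of 'moon' alternates: [ʃ] ~ [s].
But 'bone' keeps [s] in both environments ([bupisɛ], [bupis]), so there is no rule changing /s/ to [ʃ] before the DIM suffix.
The alternation reflects depalatalization: palato-alveolar /ʃ/ becomes [s] when no front vowel follows. /ʃ/ is underlying.

/ʃ/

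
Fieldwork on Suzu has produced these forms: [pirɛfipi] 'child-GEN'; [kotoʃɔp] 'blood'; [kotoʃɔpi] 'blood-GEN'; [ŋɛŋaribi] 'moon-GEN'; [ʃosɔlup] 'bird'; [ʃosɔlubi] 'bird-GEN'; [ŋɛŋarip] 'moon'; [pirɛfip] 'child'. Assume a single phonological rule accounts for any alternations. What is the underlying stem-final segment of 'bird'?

/b/

The root 'bird' surfaces as [ʃosɔlubi] and [ʃosɔlup], with a stem-final [b] ~ [p] alternation.
But 'child' keeps [p] in both environments ([pirɛfipi], [pirɛfip]), so there is no rule changing /p/ to [b] before the GEN suffix.
The alternation reflects word-final obstruent devoicing: voiced obstruents become voiceless word-finally. /b/ is underlying.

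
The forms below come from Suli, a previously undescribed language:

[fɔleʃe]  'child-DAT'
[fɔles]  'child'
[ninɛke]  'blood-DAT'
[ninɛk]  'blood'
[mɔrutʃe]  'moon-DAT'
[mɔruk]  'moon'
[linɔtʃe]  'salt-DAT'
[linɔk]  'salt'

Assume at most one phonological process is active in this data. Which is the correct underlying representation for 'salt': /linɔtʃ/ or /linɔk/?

/linɔtʃ/

In [linɔtʃe] and [linɔk] the final segment of 'salt' alternates: [tʃ] ~ [k].
The stem 'blood' ([ninɛke], [ninɛk]) shows [k] unchanged in both environments, so [k] cannot be basic with [tʃ] derived before the DAT suffix.
So /tʃ/ is underlying, and a rule of depalatalization — palato-alveolar /tʃ/ and /ʃ/ become [k] and [s] when no front vowel follows — gives [k].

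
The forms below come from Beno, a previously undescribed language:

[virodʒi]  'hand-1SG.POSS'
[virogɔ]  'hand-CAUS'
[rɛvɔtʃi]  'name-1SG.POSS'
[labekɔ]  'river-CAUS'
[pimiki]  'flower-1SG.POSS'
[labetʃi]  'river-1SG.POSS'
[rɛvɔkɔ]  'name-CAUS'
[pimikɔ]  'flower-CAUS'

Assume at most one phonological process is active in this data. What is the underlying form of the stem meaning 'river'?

'river' shows [k] ~ [tʃ] at the end of the stem ([labekɔ] vs [labetʃi]).
If /k/ were underlying and a rule turned it into [tʃ] before the 1SG.POSS suffix, 'flower' would also alternate; but it has [k] in both [pimikɔ] and [pimiki].
So /tʃ/ is underlying, and a rule of depalatalization — palato-alveolar /tʃ/ and /dʒ/ become [k] and [g] when no front vowel follows — gives [k].
The underlying form of 'river' is therefore /labetʃ/.

/labetʃ/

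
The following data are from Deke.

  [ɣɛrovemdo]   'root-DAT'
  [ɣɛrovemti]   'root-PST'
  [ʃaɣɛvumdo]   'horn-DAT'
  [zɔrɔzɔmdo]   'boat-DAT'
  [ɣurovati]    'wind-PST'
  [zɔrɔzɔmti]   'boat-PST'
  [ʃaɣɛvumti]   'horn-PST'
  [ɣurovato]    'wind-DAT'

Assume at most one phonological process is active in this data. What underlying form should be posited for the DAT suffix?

/-do/

The DAT suffix surfaces as [-do] and [-to], depending on the final segment of the stem.
The PST suffix, which begins with [t], is invariant after every stem; so [t] is not altered by any rule here.
So the underlying form is /-do/, and voiced stops become voiceless after a vowel.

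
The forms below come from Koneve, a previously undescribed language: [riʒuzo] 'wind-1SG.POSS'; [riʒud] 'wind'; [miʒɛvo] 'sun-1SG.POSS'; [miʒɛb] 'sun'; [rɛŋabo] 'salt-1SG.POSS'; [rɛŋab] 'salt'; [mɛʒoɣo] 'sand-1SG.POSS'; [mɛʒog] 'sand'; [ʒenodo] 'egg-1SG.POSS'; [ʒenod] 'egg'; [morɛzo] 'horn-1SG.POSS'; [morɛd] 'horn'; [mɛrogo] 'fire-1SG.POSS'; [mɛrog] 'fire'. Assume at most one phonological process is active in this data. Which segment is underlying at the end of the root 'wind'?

/z/

The stem for 'wind' ends in [z] in [riʒuzo] but [d] in [riʒud].
If /d/ were underlying and a rule turned it into [z] before the 1SG.POSS suffix, 'egg' would also alternate; but it has [d] in both [ʒenodo] and [ʒenod].
The underlying segment must be /z/; voiced fricatives become stops word-finally, yielding [d] there.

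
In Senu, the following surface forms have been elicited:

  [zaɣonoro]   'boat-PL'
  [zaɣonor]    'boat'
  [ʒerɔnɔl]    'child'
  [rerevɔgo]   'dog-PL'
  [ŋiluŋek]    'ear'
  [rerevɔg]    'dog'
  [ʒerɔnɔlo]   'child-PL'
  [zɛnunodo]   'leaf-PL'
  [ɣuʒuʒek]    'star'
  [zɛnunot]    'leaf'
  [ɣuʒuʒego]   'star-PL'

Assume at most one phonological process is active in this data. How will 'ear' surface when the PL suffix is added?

[ŋiluŋego]

In [ɣuʒuʒego] and [ɣuʒuʒek] the final segment of 'star' alternates: [g] ~ [k].
The stem 'dog' ([rerevɔgo], [rerevɔg]) shows [g] unchanged in both environments, so [g] cannot be basic with [k] derived in isolation.
Therefore /k/ is basic and [g] is derived by intervocalic voicing (voiceless stops become voiced between vowels).
The one attested form of 'ear', [ŋiluŋek], shows underlying /ŋiluŋek/. Applying the same rule between vowels gives [ŋiluŋego].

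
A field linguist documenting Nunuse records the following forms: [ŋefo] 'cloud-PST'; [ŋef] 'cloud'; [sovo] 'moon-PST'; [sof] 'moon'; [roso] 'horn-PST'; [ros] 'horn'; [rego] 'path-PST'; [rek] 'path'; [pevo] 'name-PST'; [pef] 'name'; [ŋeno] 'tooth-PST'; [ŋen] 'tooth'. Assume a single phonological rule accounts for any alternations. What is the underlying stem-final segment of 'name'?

/v/

The stem for 'name' ends in [v] in [pevo] but [f] in [pef].
If /f/ were underlying and a rule turned it into [v] before the PST suffix, 'cloud' would also alternate; but it has [f] in both [ŋefo] and [ŋef].
Therefore /v/ is basic and [f] is derived by word-final obstruent devoicing (voiced obstruents become voiceless word-finally).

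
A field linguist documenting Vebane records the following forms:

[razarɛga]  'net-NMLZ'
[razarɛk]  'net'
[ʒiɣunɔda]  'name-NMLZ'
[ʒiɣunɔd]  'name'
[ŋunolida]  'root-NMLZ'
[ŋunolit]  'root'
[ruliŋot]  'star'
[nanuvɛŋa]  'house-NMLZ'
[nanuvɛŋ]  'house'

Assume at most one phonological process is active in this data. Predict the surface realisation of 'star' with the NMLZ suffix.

[ruliŋoda]

The root 'root' surfaces as [ŋunolida] and [ŋunolit], with a stem-final [d] ~ [t] alternation.
Compare 'name', with invariant [d] in [ʒiɣunɔda] and [ʒiɣunɔd]: an analysis with underlying /d/ and a rule producing [t] in isolation would wrongly predict alternation here too.
The underlying segment must be /t/; voiceless stops become voiced between vowels, yielding [d] there.
From [ruliŋot] the stem 'star' is /ruliŋot/; between vowels this yields [ruliŋoda].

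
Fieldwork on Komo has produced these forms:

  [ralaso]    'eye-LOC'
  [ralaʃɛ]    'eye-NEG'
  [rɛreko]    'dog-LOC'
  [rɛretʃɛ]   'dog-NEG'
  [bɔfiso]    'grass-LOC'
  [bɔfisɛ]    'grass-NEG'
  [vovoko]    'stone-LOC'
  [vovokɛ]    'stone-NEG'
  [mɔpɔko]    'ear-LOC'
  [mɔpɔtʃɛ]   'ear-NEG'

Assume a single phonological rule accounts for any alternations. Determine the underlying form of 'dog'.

/rɛretʃ/

The stem for 'dog' ends in [k] in [rɛreko] but [tʃ] in [rɛretʃɛ].
But 'stone' keeps [k] in both environments ([vovoko], [vovokɛ]), so there is no rule changing /k/ to [tʃ] before the NEG suffix.
The underlying segment must be /tʃ/; palato-alveolar /tʃ/ and /ʃ/ become [k] and [s] when no front vowel follows, yielding [k] there.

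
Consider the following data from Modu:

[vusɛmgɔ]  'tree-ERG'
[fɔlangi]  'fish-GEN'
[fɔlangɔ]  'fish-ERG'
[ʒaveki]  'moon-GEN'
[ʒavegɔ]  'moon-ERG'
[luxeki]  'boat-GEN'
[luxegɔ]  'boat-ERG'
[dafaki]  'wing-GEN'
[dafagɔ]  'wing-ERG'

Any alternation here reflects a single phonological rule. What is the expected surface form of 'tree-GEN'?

[vusɛmgi]

The GEN morpheme has two allomorphs, [-gi] and [-ki].
The ERG suffix, which begins with [g], is invariant after every stem; so [g] is not altered by any rule here.
So the underlying form is /-ki/, and voiceless stops become voiced after a nasal.
After 'tree', which ends in a nasal, the suffix surfaces as [-gi], giving [vusɛmgi].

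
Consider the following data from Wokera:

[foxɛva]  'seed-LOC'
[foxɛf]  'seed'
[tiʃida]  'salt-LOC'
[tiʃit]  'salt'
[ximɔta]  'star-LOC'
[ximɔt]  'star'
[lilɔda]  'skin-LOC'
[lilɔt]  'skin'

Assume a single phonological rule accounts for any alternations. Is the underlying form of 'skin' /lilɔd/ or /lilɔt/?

/lilɔd/

The stem for 'skin' ends in [d] in [lilɔda] but [t] in [lilɔt].
But 'star' keeps [t] in both environments ([ximɔta], [ximɔt]), so there is no rule changing /t/ to [d] before the LOC suffix.
The underlying segment must be /d/; voiced obstruents become voiceless word-finally, yielding [t] there.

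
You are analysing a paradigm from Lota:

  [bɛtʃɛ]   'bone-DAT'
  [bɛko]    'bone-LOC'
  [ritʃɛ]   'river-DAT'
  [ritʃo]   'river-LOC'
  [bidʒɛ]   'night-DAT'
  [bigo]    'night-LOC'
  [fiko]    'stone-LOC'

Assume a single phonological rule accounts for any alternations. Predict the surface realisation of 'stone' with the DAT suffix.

[fitʃɛ]

In [bɛtʃɛ] and [bɛko] the final segment of 'bone' alternates: [tʃ] ~ [k].
The stem 'river' ([ritʃɛ], [ritʃo]) shows [tʃ] unchanged in both environments, so [tʃ] cannot be basic with [k] derived before the LOC suffix.
The underlying segment must be /k/; /k/ and /g/ become palato-alveolar [tʃ] and [dʒ] before a front vowel, yielding [tʃ] there.
From [fiko] the stem 'stone' is /fik/; before a front vowel this yields [fitʃɛ].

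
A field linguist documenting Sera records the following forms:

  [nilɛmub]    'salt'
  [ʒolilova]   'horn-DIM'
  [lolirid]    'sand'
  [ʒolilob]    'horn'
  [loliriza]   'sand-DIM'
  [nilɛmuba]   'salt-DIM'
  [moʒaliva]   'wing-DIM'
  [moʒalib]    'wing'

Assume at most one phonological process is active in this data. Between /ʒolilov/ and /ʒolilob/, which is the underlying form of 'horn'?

The root 'horn' surfaces as [ʒolilova] and [ʒolilob], with a stem-final [v] ~ [b] alternation.
The stem 'salt' ([nilɛmuba], [nilɛmub]) shows [b] unchanged in both environments, so [b] cannot be basic with [v] derived before the DIM suffix.
The underlying segment must be /v/; voiced fricatives become stops word-finally, yielding [b] there.

/ʒolilov/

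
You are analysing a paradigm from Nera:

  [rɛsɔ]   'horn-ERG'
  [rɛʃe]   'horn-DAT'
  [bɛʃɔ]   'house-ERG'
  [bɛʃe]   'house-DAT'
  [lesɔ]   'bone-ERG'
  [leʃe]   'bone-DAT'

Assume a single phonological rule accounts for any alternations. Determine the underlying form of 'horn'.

The stem for 'horn' ends in [s] in [rɛsɔ] but [ʃ] in [rɛʃe].
Compare 'house', with invariant [ʃ] in [bɛʃɔ] and [bɛʃe]: an analysis with underlying /ʃ/ and a rule producing [s] before the ERG suffix would wrongly predict alternation here too.
The alternation reflects palatalization before a front vowel: /s/ becomes palato-alveolar [ʃ] before a front vowel. /s/ is underlying.

/rɛs/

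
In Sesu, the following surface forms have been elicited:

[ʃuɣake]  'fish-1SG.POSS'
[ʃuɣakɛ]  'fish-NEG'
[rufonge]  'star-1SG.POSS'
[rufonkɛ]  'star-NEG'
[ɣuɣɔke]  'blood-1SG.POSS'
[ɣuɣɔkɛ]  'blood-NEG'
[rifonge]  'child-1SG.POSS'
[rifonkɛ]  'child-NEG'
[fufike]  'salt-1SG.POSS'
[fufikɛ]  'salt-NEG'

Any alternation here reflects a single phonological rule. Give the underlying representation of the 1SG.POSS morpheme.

/-ge/

The 1SG.POSS suffix surfaces as [-ge] and [-ke], depending on the final segment of the stem.
By contrast the NEG suffix keeps its initial [k] throughout — that segment must be underlying.
So the underlying form is /-ge/, and voiced stops become voiceless after a vowel.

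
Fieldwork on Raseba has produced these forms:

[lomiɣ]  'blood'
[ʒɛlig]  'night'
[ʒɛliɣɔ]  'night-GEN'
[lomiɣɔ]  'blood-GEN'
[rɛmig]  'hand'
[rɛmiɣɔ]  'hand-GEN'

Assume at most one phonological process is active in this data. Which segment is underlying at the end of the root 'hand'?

'hand' shows [g] ~ [ɣ] at the end of the stem ([rɛmig] vs [rɛmiɣɔ]).
If /ɣ/ were underlying and a rule turned it into [g] in isolation, 'blood' would also alternate; but it has [ɣ] in both [lomiɣ] and [lomiɣɔ].
So /g/ is underlying, and a rule of intervocalic spirantization — voiced stops become fricatives between vowels — gives [ɣ].

/g/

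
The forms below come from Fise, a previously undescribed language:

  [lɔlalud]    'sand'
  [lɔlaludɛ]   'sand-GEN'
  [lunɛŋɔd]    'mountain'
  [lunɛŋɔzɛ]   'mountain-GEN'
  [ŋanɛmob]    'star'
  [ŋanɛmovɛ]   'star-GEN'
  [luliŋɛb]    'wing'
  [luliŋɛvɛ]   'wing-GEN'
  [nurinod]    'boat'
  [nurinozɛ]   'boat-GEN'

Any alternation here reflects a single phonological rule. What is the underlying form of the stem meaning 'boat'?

/nurinoz/

The stem for 'boat' ends in [d] in [nurinod] but [z] in [nurinozɛ].
The stem 'sand' ([lɔlalud], [lɔlaludɛ]) shows [d] unchanged in both environments, so [d] cannot be basic with [z] derived before the GEN suffix.
The underlying segment must be /z/; voiced fricatives become stops word-finally, yielding [d] there.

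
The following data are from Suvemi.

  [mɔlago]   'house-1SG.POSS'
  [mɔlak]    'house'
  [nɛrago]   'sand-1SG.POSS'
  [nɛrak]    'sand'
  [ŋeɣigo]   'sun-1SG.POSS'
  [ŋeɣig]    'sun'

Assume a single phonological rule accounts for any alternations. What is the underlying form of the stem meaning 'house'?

The stem for 'house' ends in [g] in [mɔlago] but [k] in [mɔlak].
If /g/ were underlying and a rule turned it into [k] in isolation, 'sun' would also alternate; but it has [g] in both [ŋeɣigo] and [ŋeɣig].
So /k/ is underlying, and a rule of intervocalic voicing — voiceless stops become voiced between vowels — gives [g].

/mɔlak/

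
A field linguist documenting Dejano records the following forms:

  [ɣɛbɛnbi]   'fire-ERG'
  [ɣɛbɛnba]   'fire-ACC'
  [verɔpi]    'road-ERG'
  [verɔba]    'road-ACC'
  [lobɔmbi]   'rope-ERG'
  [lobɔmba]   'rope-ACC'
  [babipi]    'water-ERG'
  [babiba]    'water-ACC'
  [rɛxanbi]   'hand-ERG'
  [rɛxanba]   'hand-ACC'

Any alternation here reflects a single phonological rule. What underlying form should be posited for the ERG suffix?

/-pi/

The ERG suffix surfaces as [-bi] and [-pi], depending on the final segment of the stem.
By contrast the ACC suffix keeps its initial [b] throughout — that segment must be underlying.
So the underlying form is /-pi/, and voiceless stops become voiced after a nasal.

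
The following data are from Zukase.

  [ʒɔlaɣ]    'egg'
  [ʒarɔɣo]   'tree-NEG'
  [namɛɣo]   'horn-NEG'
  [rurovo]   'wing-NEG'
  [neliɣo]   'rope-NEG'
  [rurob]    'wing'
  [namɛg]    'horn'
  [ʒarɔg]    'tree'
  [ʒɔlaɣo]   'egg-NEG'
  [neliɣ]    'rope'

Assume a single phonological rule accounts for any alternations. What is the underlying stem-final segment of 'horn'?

/g/

The root 'horn' surfaces as [namɛg] and [namɛɣo], with a stem-final [g] ~ [ɣ] alternation.
The stem 'rope' ([neliɣ], [neliɣo]) shows [ɣ] unchanged in both environments, so [ɣ] cannot be basic with [g] derived in isolation.
The underlying segment must be /g/; voiced stops become fricatives between vowels, yielding [ɣ] there.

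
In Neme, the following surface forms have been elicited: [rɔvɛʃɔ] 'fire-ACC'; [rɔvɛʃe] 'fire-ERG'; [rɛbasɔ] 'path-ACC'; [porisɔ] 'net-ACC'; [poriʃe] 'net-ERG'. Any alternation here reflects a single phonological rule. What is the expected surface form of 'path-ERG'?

[rɛbaʃe]

'net' shows [s] ~ [ʃ] at the end of the stem ([porisɔ] vs [poriʃe]).
The stem 'fire' ([rɔvɛʃɔ], [rɔvɛʃe]) shows [ʃ] unchanged in both environments, so [ʃ] cannot be basic with [s] derived before the ACC suffix.
Therefore /s/ is basic and [ʃ] is derived by palatalization before a front vowel (/s/ becomes palato-alveolar [ʃ] before a front vowel).
The one attested form of 'path', [rɛbasɔ], shows underlying /rɛbas/. Applying the same rule before a front vowel gives [rɛbaʃe].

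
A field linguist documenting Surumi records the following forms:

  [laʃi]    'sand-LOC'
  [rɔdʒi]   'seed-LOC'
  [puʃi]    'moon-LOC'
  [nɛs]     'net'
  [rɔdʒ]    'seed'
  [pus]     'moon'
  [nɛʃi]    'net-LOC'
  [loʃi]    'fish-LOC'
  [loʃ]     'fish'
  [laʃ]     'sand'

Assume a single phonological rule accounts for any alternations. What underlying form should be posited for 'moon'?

The stem for 'moon' ends in [s] in [pus] but [ʃ] in [puʃi].
Compare 'fish', with invariant [ʃ] in [loʃ] and [loʃi]: an analysis with underlying /ʃ/ and a rule producing [s] in isolation would wrongly predict alternation here too.
The underlying segment must be /s/; /s/ becomes palato-alveolar [ʃ] before a front vowel, yielding [ʃ] there.

/pus/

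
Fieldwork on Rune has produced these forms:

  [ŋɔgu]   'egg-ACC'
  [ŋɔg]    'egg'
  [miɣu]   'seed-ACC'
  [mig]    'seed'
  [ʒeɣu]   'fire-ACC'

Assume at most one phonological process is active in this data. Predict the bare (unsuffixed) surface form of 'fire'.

[ʒeg]

'seed' shows [ɣ] ~ [g] at the end of the stem ([miɣu] vs [mig]).
But 'egg' keeps [g] in both environments ([ŋɔgu], [ŋɔg]), so there is no rule changing /g/ to [ɣ] before the ACC suffix.
Therefore /ɣ/ is basic and [g] is derived by word-final hardening (voiced fricatives become stops word-finally).
The one attested form of 'fire', [ʒeɣu], shows underlying /ʒeɣ/. Applying the same rule word-finally gives [ʒeg].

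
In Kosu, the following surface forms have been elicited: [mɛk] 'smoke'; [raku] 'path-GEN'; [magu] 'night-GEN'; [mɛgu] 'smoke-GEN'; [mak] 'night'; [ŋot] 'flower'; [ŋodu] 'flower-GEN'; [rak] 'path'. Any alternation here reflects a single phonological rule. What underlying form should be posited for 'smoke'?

/mɛg/

The root 'smoke' surfaces as [mɛk] and [mɛgu], with a stem-final [k] ~ [g] alternation.
Compare 'path', with invariant [k] in [rak] and [raku]: an analysis with underlying /k/ and a rule producing [g] before the GEN suffix would wrongly predict alternation here too.
The alternation reflects word-final obstruent devoicing: voiced obstruents become voiceless word-finally. /g/ is underlying.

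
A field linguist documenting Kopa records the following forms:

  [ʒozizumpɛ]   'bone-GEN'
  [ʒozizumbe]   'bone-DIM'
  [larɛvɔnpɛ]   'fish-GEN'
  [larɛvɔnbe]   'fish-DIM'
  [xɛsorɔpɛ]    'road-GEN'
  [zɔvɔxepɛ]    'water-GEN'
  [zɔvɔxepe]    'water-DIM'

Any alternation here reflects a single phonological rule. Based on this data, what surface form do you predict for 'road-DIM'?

The DIM morpheme has two allomorphs, [-be] and [-pe].
The GEN suffix, which begins with [p], is invariant after every stem; so [p] is not altered by any rule here.
The DIM suffix is therefore /-be/ underlyingly, with post-vocalic devoicing: voiced stops become voiceless after a vowel.
After 'road', which ends in a vowel, the suffix surfaces as [-pe], giving [xɛsorɔpe].

[xɛsorɔpe]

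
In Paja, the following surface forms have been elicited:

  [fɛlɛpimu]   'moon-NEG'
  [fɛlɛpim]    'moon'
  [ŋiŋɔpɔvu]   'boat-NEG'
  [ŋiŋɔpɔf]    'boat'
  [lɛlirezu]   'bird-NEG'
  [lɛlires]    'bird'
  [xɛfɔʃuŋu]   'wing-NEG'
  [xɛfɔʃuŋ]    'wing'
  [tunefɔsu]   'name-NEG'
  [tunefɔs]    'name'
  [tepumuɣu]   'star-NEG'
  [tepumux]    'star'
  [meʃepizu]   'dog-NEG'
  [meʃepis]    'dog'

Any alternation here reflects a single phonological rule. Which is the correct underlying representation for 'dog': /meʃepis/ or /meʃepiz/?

In [meʃepizu] and [meʃepis] the final segment of 'dog' alternates: [z] ~ [s].
But 'name' keeps [s] in both environments ([tunefɔsu], [tunefɔs]), so there is no rule changing /s/ to [z] before the NEG suffix.
The underlying segment must be /z/; voiced obstruents become voiceless word-finally, yielding [s] there.

/meʃepiz/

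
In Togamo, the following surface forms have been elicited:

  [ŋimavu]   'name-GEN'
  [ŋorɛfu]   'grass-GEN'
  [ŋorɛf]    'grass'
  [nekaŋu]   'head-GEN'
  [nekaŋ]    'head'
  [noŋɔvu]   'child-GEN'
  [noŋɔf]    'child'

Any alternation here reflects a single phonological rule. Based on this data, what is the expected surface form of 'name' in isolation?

[ŋimaf]

In [noŋɔvu] and [noŋɔf] the final segment of 'child' alternates: [v] ~ [f].
The stem 'grass' ([ŋorɛfu], [ŋorɛf]) shows [f] unchanged in both environments, so [f] cannot be basic with [v] derived before the GEN suffix.
The underlying segment must be /v/; voiced obstruents become voiceless word-finally, yielding [f] there.
From [ŋimavu] the stem 'name' is /ŋimav/; word-finally this yields [ŋimaf].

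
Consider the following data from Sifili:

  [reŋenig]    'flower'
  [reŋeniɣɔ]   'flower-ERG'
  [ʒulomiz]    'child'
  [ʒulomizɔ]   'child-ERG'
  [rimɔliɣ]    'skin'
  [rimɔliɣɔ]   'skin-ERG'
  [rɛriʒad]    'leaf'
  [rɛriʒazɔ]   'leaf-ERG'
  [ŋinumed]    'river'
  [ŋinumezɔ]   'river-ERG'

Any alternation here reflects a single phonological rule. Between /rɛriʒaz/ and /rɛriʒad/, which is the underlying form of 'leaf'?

/rɛriʒad/

The root 'leaf' surfaces as [rɛriʒad] and [rɛriʒazɔ], with a stem-final [d] ~ [z] alternation.
If /z/ were underlying and a rule turned it into [d] in isolation, 'child' would also alternate; but it has [z] in both [ʒulomiz] and [ʒulomizɔ].
Therefore /d/ is basic and [z] is derived by intervocalic spirantization (voiced stops become fricatives between vowels).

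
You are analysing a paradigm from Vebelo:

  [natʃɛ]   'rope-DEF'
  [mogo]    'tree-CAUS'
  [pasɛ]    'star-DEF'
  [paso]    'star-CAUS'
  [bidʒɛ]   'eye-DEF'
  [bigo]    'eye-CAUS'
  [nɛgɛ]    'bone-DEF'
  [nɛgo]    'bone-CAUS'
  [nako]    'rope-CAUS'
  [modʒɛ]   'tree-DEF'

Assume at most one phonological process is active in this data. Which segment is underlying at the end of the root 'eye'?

In [bidʒɛ] and [bigo] the final segment of 'eye' alternates: [dʒ] ~ [g].
If /g/ were underlying and a rule turned it into [dʒ] before the DEF suffix, 'bone' would also alternate; but it has [g] in both [nɛgɛ] and [nɛgo].
The alternation reflects depalatalization: palato-alveolar /tʃ/ and /dʒ/ become [k] and [g] when no front vowel follows. /dʒ/ is underlying.

/dʒ/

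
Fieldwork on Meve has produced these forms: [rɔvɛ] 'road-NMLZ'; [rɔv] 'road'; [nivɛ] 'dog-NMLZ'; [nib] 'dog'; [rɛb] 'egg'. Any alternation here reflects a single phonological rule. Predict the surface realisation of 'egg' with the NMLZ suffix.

In [nivɛ] and [nib] the final segment of 'dog' alternates: [v] ~ [b].
Compare 'road', with invariant [v] in [rɔvɛ] and [rɔv]: an analysis with underlying /v/ and a rule producing [b] in isolation would wrongly predict alternation here too.
The alternation reflects intervocalic spirantization: voiced stops become fricatives between vowels. /b/ is underlying.
The one attested form of 'egg', [rɛb], shows underlying /rɛb/. Applying the same rule between vowels gives [rɛvɛ].

[rɛvɛ]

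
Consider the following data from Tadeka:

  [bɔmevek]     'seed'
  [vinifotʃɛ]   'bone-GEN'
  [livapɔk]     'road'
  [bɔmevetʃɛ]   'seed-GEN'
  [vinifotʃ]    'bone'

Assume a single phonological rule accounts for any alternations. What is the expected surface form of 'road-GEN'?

'seed' shows [tʃ] ~ [k] at the end of the stem ([bɔmevetʃɛ] vs [bɔmevek]).
If /tʃ/ were underlying and a rule turned it into [k] in isolation, 'bone' would also alternate; but it has [tʃ] in both [vinifotʃɛ] and [vinifotʃ].
So /k/ is underlying, and a rule of palatalization before a front vowel — /k/ becomes palato-alveolar [tʃ] before a front vowel — gives [tʃ].
From [livapɔk] the stem 'road' is /livapɔk/; before a front vowel this yields [livapɔtʃɛ].

[livapɔtʃɛ]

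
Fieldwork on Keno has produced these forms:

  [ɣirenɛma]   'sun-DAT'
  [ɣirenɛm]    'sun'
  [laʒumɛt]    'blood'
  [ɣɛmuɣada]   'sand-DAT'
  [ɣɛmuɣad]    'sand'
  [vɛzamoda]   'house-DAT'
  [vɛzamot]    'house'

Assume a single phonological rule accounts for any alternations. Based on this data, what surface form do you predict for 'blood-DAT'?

In [vɛzamoda] and [vɛzamot] the final segment of 'house' alternates: [d] ~ [t].
But 'sand' keeps [d] in both environments ([ɣɛmuɣada], [ɣɛmuɣad]), so there is no rule changing /d/ to [t] in isolation.
Therefore /t/ is basic and [d] is derived by intervocalic voicing (voiceless stops become voiced between vowels).
From [laʒumɛt] the stem 'blood' is /laʒumɛt/; between vowels this yields [laʒumɛda].

[laʒumɛda]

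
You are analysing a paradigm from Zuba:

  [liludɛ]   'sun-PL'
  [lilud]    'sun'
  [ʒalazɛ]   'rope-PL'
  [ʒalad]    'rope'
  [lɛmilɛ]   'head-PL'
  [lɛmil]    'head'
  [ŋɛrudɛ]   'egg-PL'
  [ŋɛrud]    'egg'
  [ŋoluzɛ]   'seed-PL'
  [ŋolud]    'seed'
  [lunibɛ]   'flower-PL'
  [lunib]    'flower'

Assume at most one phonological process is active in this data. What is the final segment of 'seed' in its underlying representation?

/z/

In [ŋoluzɛ] and [ŋolud] the final segment of 'seed' alternates: [z] ~ [d].
If /d/ were underlying and a rule turned it into [z] before the PL suffix, 'sun' would also alternate; but it has [d] in both [liludɛ] and [lilud].
So /z/ is underlying, and a rule of word-final hardening — voiced fricatives become stops word-finally — gives [d].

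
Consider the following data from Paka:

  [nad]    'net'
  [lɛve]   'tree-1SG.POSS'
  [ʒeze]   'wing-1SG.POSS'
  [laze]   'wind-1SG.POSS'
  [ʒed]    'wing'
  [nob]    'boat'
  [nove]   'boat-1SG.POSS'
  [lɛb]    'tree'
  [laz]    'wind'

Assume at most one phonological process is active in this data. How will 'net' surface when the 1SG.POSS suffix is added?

[naze]

'wing' shows [d] ~ [z] at the end of the stem ([ʒed] vs [ʒeze]).
Compare 'wind', with invariant [z] in [laz] and [laze]: an analysis with underlying /z/ and a rule producing [d] in isolation would wrongly predict alternation here too.
So /d/ is underlying, and a rule of intervocalic spirantization — voiced stops become fricatives between vowels — gives [z].
From [nad] the stem 'net' is /nad/; between vowels this yields [naze].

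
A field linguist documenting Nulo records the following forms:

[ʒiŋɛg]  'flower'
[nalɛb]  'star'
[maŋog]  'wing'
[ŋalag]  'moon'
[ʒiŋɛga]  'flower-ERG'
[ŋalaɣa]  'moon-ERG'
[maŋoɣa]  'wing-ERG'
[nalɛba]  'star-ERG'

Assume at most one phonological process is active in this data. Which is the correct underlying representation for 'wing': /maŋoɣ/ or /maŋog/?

The root 'wing' surfaces as [maŋoɣa] and [maŋog], with a stem-final [ɣ] ~ [g] alternation.
Compare 'flower', with invariant [g] in [ʒiŋɛga] and [ʒiŋɛg]: an analysis with underlying /g/ and a rule producing [ɣ] before the ERG suffix would wrongly predict alternation here too.
The underlying segment must be /ɣ/; voiced fricatives become stops word-finally, yielding [g] there.

/maŋoɣ/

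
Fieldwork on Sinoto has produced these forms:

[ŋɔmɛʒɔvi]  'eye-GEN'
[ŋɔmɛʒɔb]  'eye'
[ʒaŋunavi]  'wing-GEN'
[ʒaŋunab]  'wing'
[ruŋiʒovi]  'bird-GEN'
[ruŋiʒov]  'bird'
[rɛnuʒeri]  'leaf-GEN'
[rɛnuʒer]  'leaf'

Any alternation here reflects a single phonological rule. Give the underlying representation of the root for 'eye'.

The stem for 'eye' ends in [v] in [ŋɔmɛʒɔvi] but [b] in [ŋɔmɛʒɔb].
Compare 'bird', with invariant [v] in [ruŋiʒovi] and [ruŋiʒov]: an analysis with underlying /v/ and a rule producing [b] in isolation would wrongly predict alternation here too.
Therefore /b/ is basic and [v] is derived by intervocalic spirantization (voiced stops become fricatives between vowels).
The underlying form of 'eye' is therefore /ŋɔmɛʒɔb/.

/ŋɔmɛʒɔb/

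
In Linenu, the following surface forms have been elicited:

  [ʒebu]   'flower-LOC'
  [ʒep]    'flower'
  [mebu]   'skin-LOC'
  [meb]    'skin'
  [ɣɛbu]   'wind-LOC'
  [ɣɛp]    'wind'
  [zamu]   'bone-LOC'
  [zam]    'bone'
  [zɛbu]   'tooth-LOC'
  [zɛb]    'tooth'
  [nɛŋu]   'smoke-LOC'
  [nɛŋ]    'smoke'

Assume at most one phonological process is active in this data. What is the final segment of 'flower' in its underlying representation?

/p/

The root 'flower' surfaces as [ʒebu] and [ʒep], with a stem-final [b] ~ [p] alternation.
Compare 'skin', with invariant [b] in [mebu] and [meb]: an analysis with underlying /b/ and a rule producing [p] in isolation would wrongly predict alternation here too.
So /p/ is underlying, and a rule of intervocalic voicing — voiceless stops become voiced between vowels — gives [b].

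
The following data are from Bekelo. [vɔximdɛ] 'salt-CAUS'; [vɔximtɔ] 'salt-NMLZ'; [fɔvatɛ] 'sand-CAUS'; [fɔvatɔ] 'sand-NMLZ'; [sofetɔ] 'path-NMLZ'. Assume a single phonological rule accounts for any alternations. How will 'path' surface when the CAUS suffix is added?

[sofetɛ]

The CAUS suffix surfaces as [-dɛ] and [-tɛ], depending on the final segment of the stem.
By contrast the NMLZ suffix keeps its initial [t] throughout — that segment must be underlying.
So the underlying form is /-dɛ/, and voiced stops become voiceless after a vowel.
After 'path', which ends in a vowel, the suffix surfaces as [-tɛ], giving [sofetɛ].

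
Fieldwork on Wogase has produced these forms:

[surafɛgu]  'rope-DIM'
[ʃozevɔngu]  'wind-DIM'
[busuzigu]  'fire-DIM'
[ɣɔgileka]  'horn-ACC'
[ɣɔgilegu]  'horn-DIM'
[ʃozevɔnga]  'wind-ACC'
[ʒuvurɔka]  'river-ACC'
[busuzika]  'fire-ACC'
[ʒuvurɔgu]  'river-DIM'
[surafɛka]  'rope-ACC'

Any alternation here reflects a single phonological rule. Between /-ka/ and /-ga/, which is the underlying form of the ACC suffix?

/-ka/

The ACC morpheme has two allomorphs, [-ga] and [-ka].
The DIM suffix, which begins with [g], is invariant after every stem; so [g] is not altered by any rule here.
So the underlying form is /-ka/, and voiceless stops become voiced after a nasal.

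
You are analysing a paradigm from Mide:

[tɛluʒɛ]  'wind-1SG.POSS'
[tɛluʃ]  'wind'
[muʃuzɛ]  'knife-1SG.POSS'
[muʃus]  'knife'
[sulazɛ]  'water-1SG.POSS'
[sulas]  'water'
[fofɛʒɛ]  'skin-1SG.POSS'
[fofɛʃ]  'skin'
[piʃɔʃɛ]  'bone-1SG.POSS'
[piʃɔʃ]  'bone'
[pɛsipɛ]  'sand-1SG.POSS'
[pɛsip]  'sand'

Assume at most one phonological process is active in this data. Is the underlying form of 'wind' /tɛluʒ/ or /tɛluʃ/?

/tɛluʒ/

The root 'wind' surfaces as [tɛluʒɛ] and [tɛluʃ], with a stem-final [ʒ] ~ [ʃ] alternation.
But 'bone' keeps [ʃ] in both environments ([piʃɔʃɛ], [piʃɔʃ]), so there is no rule changing /ʃ/ to [ʒ] before the 1SG.POSS suffix.
So /ʒ/ is underlying, and a rule of word-final obstruent devoicing — voiced obstruents become voiceless word-finally — gives [ʃ].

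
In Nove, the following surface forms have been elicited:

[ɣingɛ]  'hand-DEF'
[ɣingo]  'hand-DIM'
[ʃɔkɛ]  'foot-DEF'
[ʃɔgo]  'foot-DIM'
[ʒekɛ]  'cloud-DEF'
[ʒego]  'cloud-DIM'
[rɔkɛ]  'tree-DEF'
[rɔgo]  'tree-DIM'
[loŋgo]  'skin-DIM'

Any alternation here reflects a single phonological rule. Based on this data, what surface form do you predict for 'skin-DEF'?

The DEF morpheme has two allomorphs, [-gɛ] and [-kɛ].
The DIM suffix, which begins with [g], is invariant after every stem; so [g] is not altered by any rule here.
The DEF suffix is therefore /-kɛ/ underlyingly, with post-nasal voicing: voiceless stops become voiced after a nasal.
After 'skin', which ends in a nasal, the suffix surfaces as [-gɛ], giving [loŋgɛ].

[loŋgɛ]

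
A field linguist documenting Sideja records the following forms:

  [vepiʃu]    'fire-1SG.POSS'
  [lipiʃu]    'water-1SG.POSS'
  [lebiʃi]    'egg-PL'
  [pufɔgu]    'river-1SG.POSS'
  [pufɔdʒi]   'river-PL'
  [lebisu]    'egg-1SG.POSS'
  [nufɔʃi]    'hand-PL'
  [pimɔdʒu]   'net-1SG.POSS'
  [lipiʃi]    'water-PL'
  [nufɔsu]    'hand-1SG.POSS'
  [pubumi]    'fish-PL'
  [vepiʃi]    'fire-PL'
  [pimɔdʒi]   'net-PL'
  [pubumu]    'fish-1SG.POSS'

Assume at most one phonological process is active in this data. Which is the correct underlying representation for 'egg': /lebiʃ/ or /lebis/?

The stem for 'egg' ends in [ʃ] in [lebiʃi] but [s] in [lebisu].
But 'fire' keeps [ʃ] in both environments ([vepiʃi], [vepiʃu]), so there is no rule changing /ʃ/ to [s] before the 1SG.POSS suffix.
Therefore /s/ is basic and [ʃ] is derived by palatalization before a front vowel (/g/ and /s/ become palato-alveolar [dʒ] and [ʃ] before a front vowel).

/lebis/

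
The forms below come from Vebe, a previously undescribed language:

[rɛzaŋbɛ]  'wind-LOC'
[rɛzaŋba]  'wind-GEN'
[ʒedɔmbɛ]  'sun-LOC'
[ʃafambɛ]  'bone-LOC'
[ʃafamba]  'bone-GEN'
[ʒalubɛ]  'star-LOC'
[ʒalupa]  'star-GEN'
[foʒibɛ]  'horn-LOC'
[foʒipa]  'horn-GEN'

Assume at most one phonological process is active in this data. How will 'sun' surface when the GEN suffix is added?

[ʒedɔmba]

The GEN morpheme has two allomorphs, [-ba] and [-pa].
The LOC suffix, which begins with [b], is invariant after every stem; so [b] is not altered by any rule here.
So the underlying form is /-pa/, and voiceless stops become voiced after a nasal.
After 'sun', which ends in a nasal, the suffix surfaces as [-ba], giving [ʒedɔmba].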